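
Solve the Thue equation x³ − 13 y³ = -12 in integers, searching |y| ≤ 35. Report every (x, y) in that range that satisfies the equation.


The equation is x³ - 13y³ = -12. For fixed y, x³ = 13·y³ − 12, so a solution requires the RHS to be a perfect cube.
Strategy: iterate y from -35 to 35, compute RHS = 13·y³ − 12, and check whether it is a (positive or negative) perfect cube.
Check small values of y:
  y = 0: RHS = -12 is not a perfect cube.
  y = 1: RHS = 1 = (1)³ ⇒ x = 1 works.
  y = -1: RHS = -25 is not a perfect cube.
  y = 2: RHS = 92 is not a perfect cube.
  y = -2: RHS = -116 is not a perfect cube.
  y = 3: RHS = 339 is not a perfect cube.
  y = -3: RHS = -363 is not a perfect cube.
Continuing the search up to |y| = 35 finds no further solutions beyond those listed.
Collected solutions: (1, 1).

Solutions (with |y| ≤ 35): (1, 1).


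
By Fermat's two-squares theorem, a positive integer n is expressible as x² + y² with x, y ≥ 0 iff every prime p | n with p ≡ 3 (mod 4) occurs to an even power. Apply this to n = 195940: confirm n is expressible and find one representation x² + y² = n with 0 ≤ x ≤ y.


Step 1: Factor n = 195940 = 2^2 · 5 · 97 · 101.
Step 2: Check the mod-4 condition on each prime factor: 2 = 2 (special); 5 ≡ 1 (mod 4), exponent 1; 97 ≡ 1 (mod 4), exponent 1; 101 ≡ 1 (mod 4), exponent 1.
All primes ≡ 3 (mod 4) appear to even exponent (or don't appear), so by the two-squares theorem n IS expressible as a sum of two squares.
Step 3: Build a representation. Group n = k² · m with k = 2 and m = 5 · 97 · 101 = 48985 (a product of primes ≡ 1 (mod 4)); a representation of m scales to one of n via (k·x)² + (k·y)² = k²(x² + y²). Each prime p ≡ 1 (mod 4) is itself a sum of two squares; find a² by testing p − a² for a perfect square:
  5: 5 − 1² = 4 = 2² ⇒ 5 = 1² + 2².
  97: 97 − 1² = 96, 97 − 2² = 93, 97 − 3² = 88, 97 − 4² = 81 = 9² ⇒ 97 = 4² + 9².
  101: 101 − 1² = 100 = 10² ⇒ 101 = 1² + 10².
  Combine using the Brahmagupta–Fibonacci identity (a² + b²)(c² + d²) = (ac − bd)² + (ad + bc)² = (ac + bd)² + (ad − bc)²:
  5 · 97 = 485: from (1² + 2²)(4² + 9²), take (1·4 − 2·9, 1·9 + 2·4) = (4 − 18, 9 + 8) = (-14, 17); dropping signs (only squares matter) gives (14, 17); check 14² + 17² = 196 + 289 = 485 ✓.
  485 · 101 = 48985: from (14² + 17²)(1² + 10²), take (14·1 − 17·10, 14·10 + 17·1) = (14 − 170, 140 + 17) = (-156, 157); dropping signs (only squares matter) gives (156, 157); check 156² + 157² = 24336 + 24649 = 48985 ✓.
  Scale by k = 2: (2·156, 2·157) = (312, 314).
Step 4: Order so x ≤ y and verify: 312² + 314² = 97344 + 98596 = 195940 = n. ✓

n = 195940 = 312² + 314² (one valid representation with x ≤ y).


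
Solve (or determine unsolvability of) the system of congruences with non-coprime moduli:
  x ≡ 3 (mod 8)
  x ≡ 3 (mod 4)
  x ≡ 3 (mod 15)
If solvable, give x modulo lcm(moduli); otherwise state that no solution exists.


Moduli 8, 4, 15 are not pairwise coprime, so CRT works modulo lcm(m_i) when all pairwise compatibility conditions hold.
Pairwise compatibility: gcd(m_i, m_j) must divide a_i - a_j for every pair.
Merge one congruence at a time:
  Start: x ≡ 3 (mod 8).
  Combine with x ≡ 3 (mod 4): gcd(8, 4) = 4; 3 - 3 = 0, which IS divisible by 4, so compatible.
    Write x = 3 + 8·t and substitute into x ≡ 3 (mod 4): 8·t ≡ 3 − 3 = 0 (mod 4).
    Divide the congruence (and modulus) by g = 4: 2·t ≡ 0 (mod 1).
    Modulo 1 every t works; take t = 0.
    Then x = 3 + 8·0 = 3, valid modulo lcm(8, 4) = 8: x ≡ 3 (mod 8).
  Combine with x ≡ 3 (mod 15): gcd(8, 15) = 1; 3 - 3 = 0, which IS divisible by 1, so compatible.
    Write x = 3 + 8·t and substitute into x ≡ 3 (mod 15): 8·t ≡ 3 − 3 = 0 (mod 15).
    The inverse of 8 mod 15 is 2 (since 8·2 = 16 = 1·15 + 1), so t ≡ 2·0 = 0 ≡ 0 (mod 15).
    Then x = 3 + 8·0 = 3, valid modulo lcm(8, 15) = 120: x ≡ 3 (mod 120).
Verify: 3 mod 8 = 3, 3 mod 4 = 3, 3 mod 15 = 3.

x ≡ 3 (mod 120).


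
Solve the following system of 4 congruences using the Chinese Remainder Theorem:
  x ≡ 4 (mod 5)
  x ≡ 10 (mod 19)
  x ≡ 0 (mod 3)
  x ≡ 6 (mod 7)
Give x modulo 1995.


Product of moduli M = 5 · 19 · 3 · 7 = 1995.
Merge one congruence at a time:
  Start: x ≡ 4 (mod 5).
  Combine with x ≡ 10 (mod 19); new modulus lcm = 95.
    Write x = 4 + 5·t and substitute into x ≡ 10 (mod 19): 5·t ≡ 10 − 4 = 6 (mod 19).
    The inverse of 5 mod 19 is 4 (since 5·4 = 20 = 1·19 + 1), so t ≡ 4·6 = 24 ≡ 5 (mod 19).
    Then x = 4 + 5·5 = 29, valid modulo lcm(5, 19) = 95: x ≡ 29 (mod 95).
  Combine with x ≡ 0 (mod 3); new modulus lcm = 285.
    Write x = 29 + 95·t and substitute into x ≡ 0 (mod 3): 95·t ≡ 0 − 29 = -29 (mod 3).
    Reduce coefficients mod 3: 2·t ≡ 1 (mod 3).
    The inverse of 2 mod 3 is 2 (since 2·2 = 4 = 1·3 + 1), so t ≡ 2·1 = 2 ≡ 2 (mod 3).
    Then x = 29 + 95·2 = 219, valid modulo lcm(95, 3) = 285: x ≡ 219 (mod 285).
  Combine with x ≡ 6 (mod 7); new modulus lcm = 1995.
    Write x = 219 + 285·t and substitute into x ≡ 6 (mod 7): 285·t ≡ 6 − 219 = -213 (mod 7).
    Reduce coefficients mod 7: 5·t ≡ 4 (mod 7).
    The inverse of 5 mod 7 is 3 (since 5·3 = 15 = 2·7 + 1), so t ≡ 3·4 = 12 ≡ 5 (mod 7).
    Then x = 219 + 285·5 = 1644, valid modulo lcm(285, 7) = 1995: x ≡ 1644 (mod 1995).
Verify against each original: 1644 mod 5 = 4, 1644 mod 19 = 10, 1644 mod 3 = 0, 1644 mod 7 = 6.

x ≡ 1644 (mod 1995).


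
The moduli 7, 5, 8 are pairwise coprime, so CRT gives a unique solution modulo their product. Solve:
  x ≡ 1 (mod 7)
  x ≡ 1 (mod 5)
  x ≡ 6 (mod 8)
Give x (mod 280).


Moduli 7, 5, 8 are pairwise coprime; by CRT there is a unique solution modulo M = 7 · 5 · 8 = 280.
Solve pairwise, accumulating the modulus:
  Start with x ≡ 1 (mod 7).
  Combine with x ≡ 1 (mod 5): since gcd(7, 5) = 1, we get a unique residue mod 35.
    Write x = 1 + 7·t and substitute into x ≡ 1 (mod 5): 7·t ≡ 1 − 1 = 0 (mod 5).
    Reduce coefficients mod 5: 2·t ≡ 0 (mod 5).
    The inverse of 2 mod 5 is 3 (since 2·3 = 6 = 1·5 + 1), so t ≡ 3·0 = 0 ≡ 0 (mod 5).
    Then x = 1 + 7·0 = 1, valid modulo lcm(7, 5) = 35: x ≡ 1 (mod 35).
  Combine with x ≡ 6 (mod 8): since gcd(35, 8) = 1, we get a unique residue mod 280.
    Write x = 1 + 35·t and substitute into x ≡ 6 (mod 8): 35·t ≡ 6 − 1 = 5 (mod 8).
    Reduce coefficients mod 8: 3·t ≡ 5 (mod 8).
    The inverse of 3 mod 8 is 3 (since 3·3 = 9 = 1·8 + 1), so t ≡ 3·5 = 15 ≡ 7 (mod 8).
    Then x = 1 + 35·7 = 246, valid modulo lcm(35, 8) = 280: x ≡ 246 (mod 280).
Verify: 246 mod 7 = 1 ✓, 246 mod 5 = 1 ✓, 246 mod 8 = 6 ✓.

x ≡ 246 (mod 280).


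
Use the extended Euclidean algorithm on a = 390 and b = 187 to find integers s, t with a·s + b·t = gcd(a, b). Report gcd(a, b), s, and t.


Euclidean algorithm on (390, 187) — divide until remainder is 0:
  390 = 2 · 187 + 16
  187 = 11 · 16 + 11
  16 = 1 · 11 + 5
  11 = 2 · 5 + 1
  5 = 5 · 1 + 0
gcd(390, 187) = 1.
Track Bezout coefficients alongside the remainders: start with r₀ = 390 = a·1 + b·0 (s = 1, t = 0) and r₁ = 187 = a·0 + b·1 (s = 0, t = 1); each new remainder r_{k+1} = r_{k-1} − q_k·r_k inherits s_{k+1} = s_{k-1} − q_k·s_k, t_{k+1} = t_{k-1} − q_k·t_k, so r_k = a·s_k + b·t_k at every step:
  q = 2: r = 16, s = 1 − 2·0 = 1, t = 0 − 2·1 = -2  (check: 390·1 + 187·(-2) = 16)
  q = 11: r = 11, s = 0 − 11·1 = -11, t = 1 − 11·(-2) = 23  (check: 390·(-11) + 187·23 = 11)
  q = 1: r = 5, s = 1 − 1·(-11) = 12, t = -2 − 1·23 = -25  (check: 390·12 + 187·(-25) = 5)
  q = 2: r = 1, s = -11 − 2·12 = -35, t = 23 − 2·(-25) = 73  (check: 390·(-35) + 187·73 = 1)
The row with r = 1 (the gcd) gives the Bezout coefficients s = -35, t = 73.
Result: 390 · (-35) + 187 · (73) = 1.

gcd(390, 187) = 1; s = -35, t = 73 (check: 390·(-35) + 187·73 = 1).


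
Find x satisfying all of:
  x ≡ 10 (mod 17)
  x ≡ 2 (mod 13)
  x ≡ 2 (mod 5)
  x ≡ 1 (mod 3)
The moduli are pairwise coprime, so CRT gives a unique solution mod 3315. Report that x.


Product of moduli M = 17 · 13 · 5 · 3 = 3315.
Merge one congruence at a time:
  Start: x ≡ 10 (mod 17).
  Combine with x ≡ 2 (mod 13); new modulus lcm = 221.
    Write x = 10 + 17·t and substitute into x ≡ 2 (mod 13): 17·t ≡ 2 − 10 = -8 (mod 13).
    Reduce coefficients mod 13: 4·t ≡ 5 (mod 13).
    The inverse of 4 mod 13 is 10 (since 4·10 = 40 = 3·13 + 1), so t ≡ 10·5 = 50 ≡ 11 (mod 13).
    Then x = 10 + 17·11 = 197, valid modulo lcm(17, 13) = 221: x ≡ 197 (mod 221).
  Combine with x ≡ 2 (mod 5); new modulus lcm = 1105.
    Write x = 197 + 221·t and substitute into x ≡ 2 (mod 5): 221·t ≡ 2 − 197 = -195 (mod 5).
    Reduce coefficients mod 5: 1·t ≡ 0 (mod 5).
    So t ≡ 0 (mod 5).
    Then x = 197 + 221·0 = 197, valid modulo lcm(221, 5) = 1105: x ≡ 197 (mod 1105).
  Combine with x ≡ 1 (mod 3); new modulus lcm = 3315.
    Write x = 197 + 1105·t and substitute into x ≡ 1 (mod 3): 1105·t ≡ 1 − 197 = -196 (mod 3).
    Reduce coefficients mod 3: 1·t ≡ 2 (mod 3).
    So t ≡ 2 (mod 3).
    Then x = 197 + 1105·2 = 2407, valid modulo lcm(1105, 3) = 3315: x ≡ 2407 (mod 3315).
Verify against each original: 2407 mod 17 = 10, 2407 mod 13 = 2, 2407 mod 5 = 2, 2407 mod 3 = 1.

x ≡ 2407 (mod 3315).


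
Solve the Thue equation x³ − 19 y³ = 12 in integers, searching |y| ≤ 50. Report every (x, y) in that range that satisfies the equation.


The equation is x³ - 19y³ = 12. For fixed y, x³ = 19·y³ + 12, so a solution requires the RHS to be a perfect cube.
Strategy: iterate y from -50 to 50, compute RHS = 19·y³ + 12, and check whether it is a (positive or negative) perfect cube.
Check small values of y:
  y = 0: RHS = 12 is not a perfect cube.
  y = 1: RHS = 31 is not a perfect cube.
  y = -1: RHS = -7 is not a perfect cube.
  y = 2: RHS = 164 is not a perfect cube.
  y = -2: RHS = -140 is not a perfect cube.
  y = 3: RHS = 525 is not a perfect cube.
  y = -3: RHS = -501 is not a perfect cube.
Continuing the search up to |y| = 50 finds no solutions either.
No (x, y) in the scanned range satisfies the equation.

No integer solutions with |y| ≤ 50.


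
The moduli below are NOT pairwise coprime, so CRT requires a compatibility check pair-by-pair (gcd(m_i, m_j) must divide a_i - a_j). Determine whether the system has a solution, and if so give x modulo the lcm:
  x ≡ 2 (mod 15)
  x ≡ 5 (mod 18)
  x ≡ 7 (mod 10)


Moduli 15, 18, 10 are not pairwise coprime, so CRT works modulo lcm(m_i) when all pairwise compatibility conditions hold.
Pairwise compatibility: gcd(m_i, m_j) must divide a_i - a_j for every pair.
Merge one congruence at a time:
  Start: x ≡ 2 (mod 15).
  Combine with x ≡ 5 (mod 18): gcd(15, 18) = 3; 5 - 2 = 3, which IS divisible by 3, so compatible.
    Write x = 2 + 15·t and substitute into x ≡ 5 (mod 18): 15·t ≡ 5 − 2 = 3 (mod 18).
    Divide the congruence (and modulus) by g = 3: 5·t ≡ 1 (mod 6).
    The inverse of 5 mod 6 is 5 (since 5·5 = 25 = 4·6 + 1), so t ≡ 5·1 = 5 ≡ 5 (mod 6).
    Then x = 2 + 15·5 = 77, valid modulo lcm(15, 18) = 90: x ≡ 77 (mod 90).
  Combine with x ≡ 7 (mod 10): gcd(90, 10) = 10; 7 - 77 = -70, which IS divisible by 10, so compatible.
    Write x = 77 + 90·t and substitute into x ≡ 7 (mod 10): 90·t ≡ 7 − 77 = -70 (mod 10).
    Divide the congruence (and modulus) by g = 10: 9·t ≡ -7 (mod 1).
    Modulo 1 every t works; take t = 0.
    Then x = 77 + 90·0 = 77, valid modulo lcm(90, 10) = 90: x ≡ 77 (mod 90).
Verify: 77 mod 15 = 2, 77 mod 18 = 5, 77 mod 10 = 7.

x ≡ 77 (mod 90).


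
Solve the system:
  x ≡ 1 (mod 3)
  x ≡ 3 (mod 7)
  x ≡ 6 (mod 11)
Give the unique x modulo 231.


Moduli 3, 7, 11 are pairwise coprime; by CRT there is a unique solution modulo M = 3 · 7 · 11 = 231.
Solve pairwise, accumulating the modulus:
  Start with x ≡ 1 (mod 3).
  Combine with x ≡ 3 (mod 7): since gcd(3, 7) = 1, we get a unique residue mod 21.
    Write x = 1 + 3·t and substitute into x ≡ 3 (mod 7): 3·t ≡ 3 − 1 = 2 (mod 7).
    The inverse of 3 mod 7 is 5 (since 3·5 = 15 = 2·7 + 1), so t ≡ 5·2 = 10 ≡ 3 (mod 7).
    Then x = 1 + 3·3 = 10, valid modulo lcm(3, 7) = 21: x ≡ 10 (mod 21).
  Combine with x ≡ 6 (mod 11): since gcd(21, 11) = 1, we get a unique residue mod 231.
    Write x = 10 + 21·t and substitute into x ≡ 6 (mod 11): 21·t ≡ 6 − 10 = -4 (mod 11).
    Reduce coefficients mod 11: 10·t ≡ 7 (mod 11).
    The inverse of 10 mod 11 is 10 (since 10·10 = 100 = 9·11 + 1), so t ≡ 10·7 = 70 ≡ 4 (mod 11).
    Then x = 10 + 21·4 = 94, valid modulo lcm(21, 11) = 231: x ≡ 94 (mod 231).
Verify: 94 mod 3 = 1 ✓, 94 mod 7 = 3 ✓, 94 mod 11 = 6 ✓.

x ≡ 94 (mod 231).


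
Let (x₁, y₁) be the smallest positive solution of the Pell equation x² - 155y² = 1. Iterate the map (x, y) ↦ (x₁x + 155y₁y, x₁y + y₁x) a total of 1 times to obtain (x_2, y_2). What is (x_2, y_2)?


Step 1: Find the fundamental solution (x₁, y₁) of x² - 155y² = 1.
  Expand √155 as a continued fraction. a₀ = ⌊√155⌋ = 12; iterate m_{k+1} = d_k·a_k − m_k, d_{k+1} = (155 − m_{k+1}²)/d_k, a_{k+1} = ⌊(a₀ + m_{k+1})/d_{k+1}⌋ (starting m₀ = 0, d₀ = 1), with convergents p_k = a_k·p_{k-1} + p_{k-2}, q_k = a_k·q_{k-1} + q_{k-2} (p₋₁ = 1, q₋₁ = 0):
  k = 0: a₀ = 12; p₀/q₀ = 12/1; p₀² − 155·q₀² = 144 − 155 = -11.
  k = 1: m = 12, d = 11, a = ⌊(12 + 12)/11⌋ = 2; p/q = (2·12 + 1)/(2·1 + 0) = 25/2; p² − 155·q² = 625 − 620 = 5.
  k = 2: m = 10, d = 5, a = ⌊(12 + 10)/5⌋ = 4; p/q = (4·25 + 12)/(4·2 + 1) = 112/9; p² − 155·q² = 12544 − 12555 = -11.
  k = 3: m = 10, d = 11, a = ⌊(12 + 10)/11⌋ = 2; p/q = (2·112 + 25)/(2·9 + 2) = 249/20; p² − 155·q² = 62001 − 62000 = 1.
  The first convergent with p² − 155·q² = 1 gives the fundamental solution (x₁, y₁) = (249, 20).
Step 2: Apply the recurrence (x_{n+1}, y_{n+1}) = (x₁x_n + 155y₁y_n, x₁y_n + y₁x_n) repeatedly.
  From (x_1, y_1) = (249, 20): x_2 = 249·249 + 155·20·20 = 124001; y_2 = 249·20 + 20·249 = 9960.
Step 3: Verify x_2² - 155·y_2² = 15376248001 - 15376248000 = 1 (should be 1). ✓

(x_1, y_1) = (249, 20); (x_2, y_2) = (124001, 9960).


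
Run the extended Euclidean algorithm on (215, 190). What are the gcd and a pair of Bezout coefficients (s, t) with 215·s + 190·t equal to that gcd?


Euclidean algorithm on (215, 190) — divide until remainder is 0:
  215 = 1 · 190 + 25
  190 = 7 · 25 + 15
  25 = 1 · 15 + 10
  15 = 1 · 10 + 5
  10 = 2 · 5 + 0
gcd(215, 190) = 5.
Track Bezout coefficients alongside the remainders: start with r₀ = 215 = a·1 + b·0 (s = 1, t = 0) and r₁ = 190 = a·0 + b·1 (s = 0, t = 1); each new remainder r_{k+1} = r_{k-1} − q_k·r_k inherits s_{k+1} = s_{k-1} − q_k·s_k, t_{k+1} = t_{k-1} − q_k·t_k, so r_k = a·s_k + b·t_k at every step:
  q = 1: r = 25, s = 1 − 1·0 = 1, t = 0 − 1·1 = -1  (check: 215·1 + 190·(-1) = 25)
  q = 7: r = 15, s = 0 − 7·1 = -7, t = 1 − 7·(-1) = 8  (check: 215·(-7) + 190·8 = 15)
  q = 1: r = 10, s = 1 − 1·(-7) = 8, t = -1 − 1·8 = -9  (check: 215·8 + 190·(-9) = 10)
  q = 1: r = 5, s = -7 − 1·8 = -15, t = 8 − 1·(-9) = 17  (check: 215·(-15) + 190·17 = 5)
The row with r = 5 (the gcd) gives the Bezout coefficients s = -15, t = 17.
Result: 215 · (-15) + 190 · (17) = 5.

gcd(215, 190) = 5; s = -15, t = 17 (check: 215·(-15) + 190·17 = 5).


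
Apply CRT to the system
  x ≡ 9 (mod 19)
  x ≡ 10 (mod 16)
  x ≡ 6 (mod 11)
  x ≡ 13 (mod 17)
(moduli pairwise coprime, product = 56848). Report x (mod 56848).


Product of moduli M = 19 · 16 · 11 · 17 = 56848.
Merge one congruence at a time:
  Start: x ≡ 9 (mod 19).
  Combine with x ≡ 10 (mod 16); new modulus lcm = 304.
    Write x = 9 + 19·t and substitute into x ≡ 10 (mod 16): 19·t ≡ 10 − 9 = 1 (mod 16).
    Reduce coefficients mod 16: 3·t ≡ 1 (mod 16).
    The inverse of 3 mod 16 is 11 (since 3·11 = 33 = 2·16 + 1), so t ≡ 11·1 = 11 ≡ 11 (mod 16).
    Then x = 9 + 19·11 = 218, valid modulo lcm(19, 16) = 304: x ≡ 218 (mod 304).
  Combine with x ≡ 6 (mod 11); new modulus lcm = 3344.
    Write x = 218 + 304·t and substitute into x ≡ 6 (mod 11): 304·t ≡ 6 − 218 = -212 (mod 11).
    Reduce coefficients mod 11: 7·t ≡ 8 (mod 11).
    The inverse of 7 mod 11 is 8 (since 7·8 = 56 = 5·11 + 1), so t ≡ 8·8 = 64 ≡ 9 (mod 11).
    Then x = 218 + 304·9 = 2954, valid modulo lcm(304, 11) = 3344: x ≡ 2954 (mod 3344).
  Combine with x ≡ 13 (mod 17); new modulus lcm = 56848.
    Write x = 2954 + 3344·t and substitute into x ≡ 13 (mod 17): 3344·t ≡ 13 − 2954 = -2941 (mod 17).
    Reduce coefficients mod 17: 12·t ≡ 0 (mod 17).
    The inverse of 12 mod 17 is 10 (since 12·10 = 120 = 7·17 + 1), so t ≡ 10·0 = 0 ≡ 0 (mod 17).
    Then x = 2954 + 3344·0 = 2954, valid modulo lcm(3344, 17) = 56848: x ≡ 2954 (mod 56848).
Verify against each original: 2954 mod 19 = 9, 2954 mod 16 = 10, 2954 mod 11 = 6, 2954 mod 17 = 13.

x ≡ 2954 (mod 56848).


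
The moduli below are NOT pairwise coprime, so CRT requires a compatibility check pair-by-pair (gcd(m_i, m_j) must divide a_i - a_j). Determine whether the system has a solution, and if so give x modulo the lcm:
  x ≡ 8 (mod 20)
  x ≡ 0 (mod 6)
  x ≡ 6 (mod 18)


Moduli 20, 6, 18 are not pairwise coprime, so CRT works modulo lcm(m_i) when all pairwise compatibility conditions hold.
Pairwise compatibility: gcd(m_i, m_j) must divide a_i - a_j for every pair.
Merge one congruence at a time:
  Start: x ≡ 8 (mod 20).
  Combine with x ≡ 0 (mod 6): gcd(20, 6) = 2; 0 - 8 = -8, which IS divisible by 2, so compatible.
    Write x = 8 + 20·t and substitute into x ≡ 0 (mod 6): 20·t ≡ 0 − 8 = -8 (mod 6).
    Divide the congruence (and modulus) by g = 2: 10·t ≡ -4 (mod 3).
    Reduce coefficients mod 3: 1·t ≡ 2 (mod 3).
    So t ≡ 2 (mod 3).
    Then x = 8 + 20·2 = 48, valid modulo lcm(20, 6) = 60: x ≡ 48 (mod 60).
  Combine with x ≡ 6 (mod 18): gcd(60, 18) = 6; 6 - 48 = -42, which IS divisible by 6, so compatible.
    Write x = 48 + 60·t and substitute into x ≡ 6 (mod 18): 60·t ≡ 6 − 48 = -42 (mod 18).
    Divide the congruence (and modulus) by g = 6: 10·t ≡ -7 (mod 3).
    Reduce coefficients mod 3: 1·t ≡ 2 (mod 3).
    So t ≡ 2 (mod 3).
    Then x = 48 + 60·2 = 168, valid modulo lcm(60, 18) = 180: x ≡ 168 (mod 180).
Verify: 168 mod 20 = 8, 168 mod 6 = 0, 168 mod 18 = 6.

x ≡ 168 (mod 180).


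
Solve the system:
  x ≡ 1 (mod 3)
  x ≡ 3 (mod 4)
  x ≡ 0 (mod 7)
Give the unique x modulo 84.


Moduli 3, 4, 7 are pairwise coprime; by CRT there is a unique solution modulo M = 3 · 4 · 7 = 84.
Solve pairwise, accumulating the modulus:
  Start with x ≡ 1 (mod 3).
  Combine with x ≡ 3 (mod 4): since gcd(3, 4) = 1, we get a unique residue mod 12.
    Write x = 1 + 3·t and substitute into x ≡ 3 (mod 4): 3·t ≡ 3 − 1 = 2 (mod 4).
    The inverse of 3 mod 4 is 3 (since 3·3 = 9 = 2·4 + 1), so t ≡ 3·2 = 6 ≡ 2 (mod 4).
    Then x = 1 + 3·2 = 7, valid modulo lcm(3, 4) = 12: x ≡ 7 (mod 12).
  Combine with x ≡ 0 (mod 7): since gcd(12, 7) = 1, we get a unique residue mod 84.
    Write x = 7 + 12·t and substitute into x ≡ 0 (mod 7): 12·t ≡ 0 − 7 = -7 (mod 7).
    Reduce coefficients mod 7: 5·t ≡ 0 (mod 7).
    The inverse of 5 mod 7 is 3 (since 5·3 = 15 = 2·7 + 1), so t ≡ 3·0 = 0 ≡ 0 (mod 7).
    Then x = 7 + 12·0 = 7, valid modulo lcm(12, 7) = 84: x ≡ 7 (mod 84).
Verify: 7 mod 3 = 1 ✓, 7 mod 4 = 3 ✓, 7 mod 7 = 0 ✓.

x ≡ 7 (mod 84).


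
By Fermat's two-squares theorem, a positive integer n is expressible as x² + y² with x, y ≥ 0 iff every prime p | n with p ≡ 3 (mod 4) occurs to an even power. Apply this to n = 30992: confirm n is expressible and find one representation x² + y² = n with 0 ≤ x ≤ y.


Step 1: Factor n = 30992 = 2^4 · 13 · 149.
Step 2: Check the mod-4 condition on each prime factor: 2 = 2 (special); 13 ≡ 1 (mod 4), exponent 1; 149 ≡ 1 (mod 4), exponent 1.
All primes ≡ 3 (mod 4) appear to even exponent (or don't appear), so by the two-squares theorem n IS expressible as a sum of two squares.
Step 3: Build a representation. Group n = k² · m with k = 4 and m = 13 · 149 = 1937 (a product of primes ≡ 1 (mod 4)); a representation of m scales to one of n via (k·x)² + (k·y)² = k²(x² + y²). Each prime p ≡ 1 (mod 4) is itself a sum of two squares; find a² by testing p − a² for a perfect square:
  13: 13 − 1² = 12, 13 − 2² = 9 = 3² ⇒ 13 = 2² + 3².
  149: 149 − 1² = 148, 149 − 2² = 145, 149 − 3² = 140, 149 − 4² = 133, 149 − 5² = 124, 149 − 6² = 113, 149 − 7² = 100 = 10² ⇒ 149 = 7² + 10².
  Combine using the Brahmagupta–Fibonacci identity (a² + b²)(c² + d²) = (ac − bd)² + (ad + bc)² = (ac + bd)² + (ad − bc)²:
  13 · 149 = 1937: from (2² + 3²)(7² + 10²), take (2·7 − 3·10, 2·10 + 3·7) = (14 − 30, 20 + 21) = (-16, 41); dropping signs (only squares matter) gives (16, 41); check 16² + 41² = 256 + 1681 = 1937 ✓.
  Scale by k = 4: (4·16, 4·41) = (64, 164).
Step 4: Order so x ≤ y and verify: 64² + 164² = 4096 + 26896 = 30992 = n. ✓

n = 30992 = 64² + 164² (one valid representation with x ≤ y).


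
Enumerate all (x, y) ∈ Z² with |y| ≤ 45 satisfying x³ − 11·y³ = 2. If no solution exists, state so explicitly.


The equation is x³ - 11y³ = 2. For fixed y, x³ = 11·y³ + 2, so a solution requires the RHS to be a perfect cube.
Strategy: iterate y from -45 to 45, compute RHS = 11·y³ + 2, and check whether it is a (positive or negative) perfect cube.
Check small values of y:
  y = 0: RHS = 2 is not a perfect cube.
  y = 1: RHS = 13 is not a perfect cube.
  y = -1: RHS = -9 is not a perfect cube.
  y = 2: RHS = 90 is not a perfect cube.
  y = -2: RHS = -86 is not a perfect cube.
  y = 3: RHS = 299 is not a perfect cube.
  y = -3: RHS = -295 is not a perfect cube.
Continuing the search up to |y| = 45 finds no solutions either.
No (x, y) in the scanned range satisfies the equation.

No integer solutions with |y| ≤ 45.


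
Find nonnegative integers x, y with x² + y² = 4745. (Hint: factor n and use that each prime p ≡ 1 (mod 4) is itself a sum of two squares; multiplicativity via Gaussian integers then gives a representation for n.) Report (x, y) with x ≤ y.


Step 1: Factor n = 4745 = 5 · 13 · 73.
Step 2: Check the mod-4 condition on each prime factor: 5 ≡ 1 (mod 4), exponent 1; 13 ≡ 1 (mod 4), exponent 1; 73 ≡ 1 (mod 4), exponent 1.
All primes ≡ 3 (mod 4) appear to even exponent (or don't appear), so by the two-squares theorem n IS expressible as a sum of two squares.
Step 3: Build a representation. Here n = 5 · 13 · 73 is a product of primes ≡ 1 (mod 4). Each prime p ≡ 1 (mod 4) is itself a sum of two squares; find a² by testing p − a² for a perfect square:
  5: 5 − 1² = 4 = 2² ⇒ 5 = 1² + 2².
  13: 13 − 1² = 12, 13 − 2² = 9 = 3² ⇒ 13 = 2² + 3².
  73: 73 − 1² = 72, 73 − 2² = 69, 73 − 3² = 64 = 8² ⇒ 73 = 3² + 8².
  Combine using the Brahmagupta–Fibonacci identity (a² + b²)(c² + d²) = (ac − bd)² + (ad + bc)² = (ac + bd)² + (ad − bc)²:
  5 · 13 = 65: from (1² + 2²)(2² + 3²), take (1·2 − 2·3, 1·3 + 2·2) = (2 − 6, 3 + 4) = (-4, 7); dropping signs (only squares matter) gives (4, 7); check 4² + 7² = 16 + 49 = 65 ✓.
  65 · 73 = 4745: from (4² + 7²)(3² + 8²), take (4·3 − 7·8, 4·8 + 7·3) = (12 − 56, 32 + 21) = (-44, 53); dropping signs (only squares matter) gives (44, 53); check 44² + 53² = 1936 + 2809 = 4745 ✓.
Step 4: Order so x ≤ y and verify: 44² + 53² = 1936 + 2809 = 4745 = n. ✓

n = 4745 = 44² + 53² (one valid representation with x ≤ y).


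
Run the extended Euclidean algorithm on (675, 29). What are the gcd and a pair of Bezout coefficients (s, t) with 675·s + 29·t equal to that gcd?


Euclidean algorithm on (675, 29) — divide until remainder is 0:
  675 = 23 · 29 + 8
  29 = 3 · 8 + 5
  8 = 1 · 5 + 3
  5 = 1 · 3 + 2
  3 = 1 · 2 + 1
  2 = 2 · 1 + 0
gcd(675, 29) = 1.
Track Bezout coefficients alongside the remainders: start with r₀ = 675 = a·1 + b·0 (s = 1, t = 0) and r₁ = 29 = a·0 + b·1 (s = 0, t = 1); each new remainder r_{k+1} = r_{k-1} − q_k·r_k inherits s_{k+1} = s_{k-1} − q_k·s_k, t_{k+1} = t_{k-1} − q_k·t_k, so r_k = a·s_k + b·t_k at every step:
  q = 23: r = 8, s = 1 − 23·0 = 1, t = 0 − 23·1 = -23  (check: 675·1 + 29·(-23) = 8)
  q = 3: r = 5, s = 0 − 3·1 = -3, t = 1 − 3·(-23) = 70  (check: 675·(-3) + 29·70 = 5)
  q = 1: r = 3, s = 1 − 1·(-3) = 4, t = -23 − 1·70 = -93  (check: 675·4 + 29·(-93) = 3)
  q = 1: r = 2, s = -3 − 1·4 = -7, t = 70 − 1·(-93) = 163  (check: 675·(-7) + 29·163 = 2)
  q = 1: r = 1, s = 4 − 1·(-7) = 11, t = -93 − 1·163 = -256  (check: 675·11 + 29·(-256) = 1)
The row with r = 1 (the gcd) gives the Bezout coefficients s = 11, t = -256.
Result: 675 · (11) + 29 · (-256) = 1.

gcd(675, 29) = 1; s = 11, t = -256 (check: 675·11 + 29·(-256) = 1).


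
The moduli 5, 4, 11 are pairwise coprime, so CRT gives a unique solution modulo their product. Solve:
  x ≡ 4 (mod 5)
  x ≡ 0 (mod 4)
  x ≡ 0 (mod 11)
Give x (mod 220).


Moduli 5, 4, 11 are pairwise coprime; by CRT there is a unique solution modulo M = 5 · 4 · 11 = 220.
Solve pairwise, accumulating the modulus:
  Start with x ≡ 4 (mod 5).
  Combine with x ≡ 0 (mod 4): since gcd(5, 4) = 1, we get a unique residue mod 20.
    Write x = 4 + 5·t and substitute into x ≡ 0 (mod 4): 5·t ≡ 0 − 4 = -4 (mod 4).
    Reduce coefficients mod 4: 1·t ≡ 0 (mod 4).
    So t ≡ 0 (mod 4).
    Then x = 4 + 5·0 = 4, valid modulo lcm(5, 4) = 20: x ≡ 4 (mod 20).
  Combine with x ≡ 0 (mod 11): since gcd(20, 11) = 1, we get a unique residue mod 220.
    Write x = 4 + 20·t and substitute into x ≡ 0 (mod 11): 20·t ≡ 0 − 4 = -4 (mod 11).
    Reduce coefficients mod 11: 9·t ≡ 7 (mod 11).
    The inverse of 9 mod 11 is 5 (since 9·5 = 45 = 4·11 + 1), so t ≡ 5·7 = 35 ≡ 2 (mod 11).
    Then x = 4 + 20·2 = 44, valid modulo lcm(20, 11) = 220: x ≡ 44 (mod 220).
Verify: 44 mod 5 = 4 ✓, 44 mod 4 = 0 ✓, 44 mod 11 = 0 ✓.

x ≡ 44 (mod 220).


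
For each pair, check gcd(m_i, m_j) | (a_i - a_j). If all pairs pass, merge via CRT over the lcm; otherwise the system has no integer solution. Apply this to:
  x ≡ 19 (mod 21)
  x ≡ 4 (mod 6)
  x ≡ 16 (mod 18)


Moduli 21, 6, 18 are not pairwise coprime, so CRT works modulo lcm(m_i) when all pairwise compatibility conditions hold.
Pairwise compatibility: gcd(m_i, m_j) must divide a_i - a_j for every pair.
Merge one congruence at a time:
  Start: x ≡ 19 (mod 21).
  Combine with x ≡ 4 (mod 6): gcd(21, 6) = 3; 4 - 19 = -15, which IS divisible by 3, so compatible.
    Write x = 19 + 21·t and substitute into x ≡ 4 (mod 6): 21·t ≡ 4 − 19 = -15 (mod 6).
    Divide the congruence (and modulus) by g = 3: 7·t ≡ -5 (mod 2).
    Reduce coefficients mod 2: 1·t ≡ 1 (mod 2).
    So t ≡ 1 (mod 2).
    Then x = 19 + 21·1 = 40, valid modulo lcm(21, 6) = 42: x ≡ 40 (mod 42).
  Combine with x ≡ 16 (mod 18): gcd(42, 18) = 6; 16 - 40 = -24, which IS divisible by 6, so compatible.
    Write x = 40 + 42·t and substitute into x ≡ 16 (mod 18): 42·t ≡ 16 − 40 = -24 (mod 18).
    Divide the congruence (and modulus) by g = 6: 7·t ≡ -4 (mod 3).
    Reduce coefficients mod 3: 1·t ≡ 2 (mod 3).
    So t ≡ 2 (mod 3).
    Then x = 40 + 42·2 = 124, valid modulo lcm(42, 18) = 126: x ≡ 124 (mod 126).
Verify: 124 mod 21 = 19, 124 mod 6 = 4, 124 mod 18 = 16.

x ≡ 124 (mod 126).


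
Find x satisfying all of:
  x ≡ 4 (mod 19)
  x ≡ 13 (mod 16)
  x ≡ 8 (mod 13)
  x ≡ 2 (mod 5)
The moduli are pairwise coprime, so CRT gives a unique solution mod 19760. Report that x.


Product of moduli M = 19 · 16 · 13 · 5 = 19760.
Merge one congruence at a time:
  Start: x ≡ 4 (mod 19).
  Combine with x ≡ 13 (mod 16); new modulus lcm = 304.
    Write x = 4 + 19·t and substitute into x ≡ 13 (mod 16): 19·t ≡ 13 − 4 = 9 (mod 16).
    Reduce coefficients mod 16: 3·t ≡ 9 (mod 16).
    The inverse of 3 mod 16 is 11 (since 3·11 = 33 = 2·16 + 1), so t ≡ 11·9 = 99 ≡ 3 (mod 16).
    Then x = 4 + 19·3 = 61, valid modulo lcm(19, 16) = 304: x ≡ 61 (mod 304).
  Combine with x ≡ 8 (mod 13); new modulus lcm = 3952.
    Write x = 61 + 304·t and substitute into x ≡ 8 (mod 13): 304·t ≡ 8 − 61 = -53 (mod 13).
    Reduce coefficients mod 13: 5·t ≡ 12 (mod 13).
    The inverse of 5 mod 13 is 8 (since 5·8 = 40 = 3·13 + 1), so t ≡ 8·12 = 96 ≡ 5 (mod 13).
    Then x = 61 + 304·5 = 1581, valid modulo lcm(304, 13) = 3952: x ≡ 1581 (mod 3952).
  Combine with x ≡ 2 (mod 5); new modulus lcm = 19760.
    Write x = 1581 + 3952·t and substitute into x ≡ 2 (mod 5): 3952·t ≡ 2 − 1581 = -1579 (mod 5).
    Reduce coefficients mod 5: 2·t ≡ 1 (mod 5).
    The inverse of 2 mod 5 is 3 (since 2·3 = 6 = 1·5 + 1), so t ≡ 3·1 = 3 ≡ 3 (mod 5).
    Then x = 1581 + 3952·3 = 13437, valid modulo lcm(3952, 5) = 19760: x ≡ 13437 (mod 19760).
Verify against each original: 13437 mod 19 = 4, 13437 mod 16 = 13, 13437 mod 13 = 8, 13437 mod 5 = 2.

x ≡ 13437 (mod 19760).


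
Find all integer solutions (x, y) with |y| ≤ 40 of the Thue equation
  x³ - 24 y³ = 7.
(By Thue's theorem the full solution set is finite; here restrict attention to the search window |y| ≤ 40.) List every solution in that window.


The equation is x³ - 24y³ = 7. For fixed y, x³ = 24·y³ + 7, so a solution requires the RHS to be a perfect cube.
Strategy: iterate y from -40 to 40, compute RHS = 24·y³ + 7, and check whether it is a (positive or negative) perfect cube.
Check small values of y:
  y = 0: RHS = 7 is not a perfect cube.
  y = 1: RHS = 31 is not a perfect cube.
  y = -1: RHS = -17 is not a perfect cube.
  y = 2: RHS = 199 is not a perfect cube.
  y = -2: RHS = -185 is not a perfect cube.
  y = 3: RHS = 655 is not a perfect cube.
  y = -3: RHS = -641 is not a perfect cube.
Continuing the search up to |y| = 40 finds no solutions either.
No (x, y) in the scanned range satisfies the equation.

No integer solutions with |y| ≤ 40.


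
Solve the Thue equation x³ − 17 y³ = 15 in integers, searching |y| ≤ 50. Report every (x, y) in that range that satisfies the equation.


The equation is x³ - 17y³ = 15. For fixed y, x³ = 17·y³ + 15, so a solution requires the RHS to be a perfect cube.
Strategy: iterate y from -50 to 50, compute RHS = 17·y³ + 15, and check whether it is a (positive or negative) perfect cube.
Check small values of y:
  y = 0: RHS = 15 is not a perfect cube.
  y = 1: RHS = 32 is not a perfect cube.
  y = -1: RHS = -2 is not a perfect cube.
  y = 2: RHS = 151 is not a perfect cube.
  y = -2: RHS = -121 is not a perfect cube.
  y = 3: RHS = 474 is not a perfect cube.
  y = -3: RHS = -444 is not a perfect cube.
Continuing the search up to |y| = 50 finds no solutions either.
No (x, y) in the scanned range satisfies the equation.

No integer solutions with |y| ≤ 50.


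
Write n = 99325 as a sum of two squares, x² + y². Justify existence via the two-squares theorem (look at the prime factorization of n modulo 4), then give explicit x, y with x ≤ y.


Step 1: Factor n = 99325 = 5^2 · 29 · 137.
Step 2: Check the mod-4 condition on each prime factor: 5 ≡ 1 (mod 4), exponent 2; 29 ≡ 1 (mod 4), exponent 1; 137 ≡ 1 (mod 4), exponent 1.
All primes ≡ 3 (mod 4) appear to even exponent (or don't appear), so by the two-squares theorem n IS expressible as a sum of two squares.
Step 3: Build a representation. Group n = k² · m with k = 5 and m = 29 · 137 = 3973 (a product of primes ≡ 1 (mod 4)); a representation of m scales to one of n via (k·x)² + (k·y)² = k²(x² + y²). Each prime p ≡ 1 (mod 4) is itself a sum of two squares; find a² by testing p − a² for a perfect square:
  29: 29 − 1² = 28, 29 − 2² = 25 = 5² ⇒ 29 = 2² + 5².
  137: 137 − 1² = 136, 137 − 2² = 133, 137 − 3² = 128, 137 − 4² = 121 = 11² ⇒ 137 = 4² + 11².
  Combine using the Brahmagupta–Fibonacci identity (a² + b²)(c² + d²) = (ac − bd)² + (ad + bc)² = (ac + bd)² + (ad − bc)²:
  29 · 137 = 3973: from (2² + 5²)(4² + 11²), take (2·4 − 5·11, 2·11 + 5·4) = (8 − 55, 22 + 20) = (-47, 42); dropping signs (only squares matter) gives (47, 42); check 47² + 42² = 2209 + 1764 = 3973 ✓.
  Scale by k = 5: (5·47, 5·42) = (235, 210).
Step 4: Order so x ≤ y and verify: 210² + 235² = 44100 + 55225 = 99325 = n. ✓

n = 99325 = 210² + 235² (one valid representation with x ≤ y).


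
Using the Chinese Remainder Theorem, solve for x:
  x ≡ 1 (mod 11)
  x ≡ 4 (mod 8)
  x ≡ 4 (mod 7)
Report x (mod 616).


Moduli 11, 8, 7 are pairwise coprime; by CRT there is a unique solution modulo M = 11 · 8 · 7 = 616.
Solve pairwise, accumulating the modulus:
  Start with x ≡ 1 (mod 11).
  Combine with x ≡ 4 (mod 8): since gcd(11, 8) = 1, we get a unique residue mod 88.
    Write x = 1 + 11·t and substitute into x ≡ 4 (mod 8): 11·t ≡ 4 − 1 = 3 (mod 8).
    Reduce coefficients mod 8: 3·t ≡ 3 (mod 8).
    The inverse of 3 mod 8 is 3 (since 3·3 = 9 = 1·8 + 1), so t ≡ 3·3 = 9 ≡ 1 (mod 8).
    Then x = 1 + 11·1 = 12, valid modulo lcm(11, 8) = 88: x ≡ 12 (mod 88).
  Combine with x ≡ 4 (mod 7): since gcd(88, 7) = 1, we get a unique residue mod 616.
    Write x = 12 + 88·t and substitute into x ≡ 4 (mod 7): 88·t ≡ 4 − 12 = -8 (mod 7).
    Reduce coefficients mod 7: 4·t ≡ 6 (mod 7).
    The inverse of 4 mod 7 is 2 (since 4·2 = 8 = 1·7 + 1), so t ≡ 2·6 = 12 ≡ 5 (mod 7).
    Then x = 12 + 88·5 = 452, valid modulo lcm(88, 7) = 616: x ≡ 452 (mod 616).
Verify: 452 mod 11 = 1 ✓, 452 mod 8 = 4 ✓, 452 mod 7 = 4 ✓.

x ≡ 452 (mod 616).


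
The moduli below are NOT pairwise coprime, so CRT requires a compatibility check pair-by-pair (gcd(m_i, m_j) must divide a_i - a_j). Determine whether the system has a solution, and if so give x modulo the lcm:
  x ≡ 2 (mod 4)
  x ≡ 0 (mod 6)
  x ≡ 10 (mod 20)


Moduli 4, 6, 20 are not pairwise coprime, so CRT works modulo lcm(m_i) when all pairwise compatibility conditions hold.
Pairwise compatibility: gcd(m_i, m_j) must divide a_i - a_j for every pair.
Merge one congruence at a time:
  Start: x ≡ 2 (mod 4).
  Combine with x ≡ 0 (mod 6): gcd(4, 6) = 2; 0 - 2 = -2, which IS divisible by 2, so compatible.
    Write x = 2 + 4·t and substitute into x ≡ 0 (mod 6): 4·t ≡ 0 − 2 = -2 (mod 6).
    Divide the congruence (and modulus) by g = 2: 2·t ≡ -1 (mod 3).
    Reduce coefficients mod 3: 2·t ≡ 2 (mod 3).
    The inverse of 2 mod 3 is 2 (since 2·2 = 4 = 1·3 + 1), so t ≡ 2·2 = 4 ≡ 1 (mod 3).
    Then x = 2 + 4·1 = 6, valid modulo lcm(4, 6) = 12: x ≡ 6 (mod 12).
  Combine with x ≡ 10 (mod 20): gcd(12, 20) = 4; 10 - 6 = 4, which IS divisible by 4, so compatible.
    Write x = 6 + 12·t and substitute into x ≡ 10 (mod 20): 12·t ≡ 10 − 6 = 4 (mod 20).
    Divide the congruence (and modulus) by g = 4: 3·t ≡ 1 (mod 5).
    The inverse of 3 mod 5 is 2 (since 3·2 = 6 = 1·5 + 1), so t ≡ 2·1 = 2 ≡ 2 (mod 5).
    Then x = 6 + 12·2 = 30, valid modulo lcm(12, 20) = 60: x ≡ 30 (mod 60).
Verify: 30 mod 4 = 2, 30 mod 6 = 0, 30 mod 20 = 10.

x ≡ 30 (mod 60).


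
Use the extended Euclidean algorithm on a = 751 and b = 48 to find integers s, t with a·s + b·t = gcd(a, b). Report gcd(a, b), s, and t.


Euclidean algorithm on (751, 48) — divide until remainder is 0:
  751 = 15 · 48 + 31
  48 = 1 · 31 + 17
  31 = 1 · 17 + 14
  17 = 1 · 14 + 3
  14 = 4 · 3 + 2
  3 = 1 · 2 + 1
  2 = 2 · 1 + 0
gcd(751, 48) = 1.
Track Bezout coefficients alongside the remainders: start with r₀ = 751 = a·1 + b·0 (s = 1, t = 0) and r₁ = 48 = a·0 + b·1 (s = 0, t = 1); each new remainder r_{k+1} = r_{k-1} − q_k·r_k inherits s_{k+1} = s_{k-1} − q_k·s_k, t_{k+1} = t_{k-1} − q_k·t_k, so r_k = a·s_k + b·t_k at every step:
  q = 15: r = 31, s = 1 − 15·0 = 1, t = 0 − 15·1 = -15  (check: 751·1 + 48·(-15) = 31)
  q = 1: r = 17, s = 0 − 1·1 = -1, t = 1 − 1·(-15) = 16  (check: 751·(-1) + 48·16 = 17)
  q = 1: r = 14, s = 1 − 1·(-1) = 2, t = -15 − 1·16 = -31  (check: 751·2 + 48·(-31) = 14)
  q = 1: r = 3, s = -1 − 1·2 = -3, t = 16 − 1·(-31) = 47  (check: 751·(-3) + 48·47 = 3)
  q = 4: r = 2, s = 2 − 4·(-3) = 14, t = -31 − 4·47 = -219  (check: 751·14 + 48·(-219) = 2)
  q = 1: r = 1, s = -3 − 1·14 = -17, t = 47 − 1·(-219) = 266  (check: 751·(-17) + 48·266 = 1)
The row with r = 1 (the gcd) gives the Bezout coefficients s = -17, t = 266.
Result: 751 · (-17) + 48 · (266) = 1.

gcd(751, 48) = 1; s = -17, t = 266 (check: 751·(-17) + 48·266 = 1).


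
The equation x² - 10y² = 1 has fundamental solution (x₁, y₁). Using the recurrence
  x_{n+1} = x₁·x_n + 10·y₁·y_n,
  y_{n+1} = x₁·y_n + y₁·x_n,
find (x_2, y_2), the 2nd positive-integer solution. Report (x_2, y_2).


Step 1: Find the fundamental solution (x₁, y₁) of x² - 10y² = 1.
  Expand √10 as a continued fraction. a₀ = ⌊√10⌋ = 3; iterate m_{k+1} = d_k·a_k − m_k, d_{k+1} = (10 − m_{k+1}²)/d_k, a_{k+1} = ⌊(a₀ + m_{k+1})/d_{k+1}⌋ (starting m₀ = 0, d₀ = 1), with convergents p_k = a_k·p_{k-1} + p_{k-2}, q_k = a_k·q_{k-1} + q_{k-2} (p₋₁ = 1, q₋₁ = 0):
  k = 0: a₀ = 3; p₀/q₀ = 3/1; p₀² − 10·q₀² = 9 − 10 = -1.
  k = 1: m = 3, d = 1, a = ⌊(3 + 3)/1⌋ = 6; p/q = (6·3 + 1)/(6·1 + 0) = 19/6; p² − 10·q² = 361 − 360 = 1.
  The first convergent with p² − 10·q² = 1 gives the fundamental solution (x₁, y₁) = (19, 6).
Step 2: Apply the recurrence (x_{n+1}, y_{n+1}) = (x₁x_n + 10y₁y_n, x₁y_n + y₁x_n) repeatedly.
  From (x_1, y_1) = (19, 6): x_2 = 19·19 + 10·6·6 = 721; y_2 = 19·6 + 6·19 = 228.
Step 3: Verify x_2² - 10·y_2² = 519841 - 519840 = 1 (should be 1). ✓

(x_1, y_1) = (19, 6); (x_2, y_2) = (721, 228).


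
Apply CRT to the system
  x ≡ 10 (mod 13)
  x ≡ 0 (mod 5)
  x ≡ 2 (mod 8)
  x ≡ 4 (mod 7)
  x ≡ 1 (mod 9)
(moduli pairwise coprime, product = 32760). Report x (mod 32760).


Product of moduli M = 13 · 5 · 8 · 7 · 9 = 32760.
Merge one congruence at a time:
  Start: x ≡ 10 (mod 13).
  Combine with x ≡ 0 (mod 5); new modulus lcm = 65.
    Write x = 10 + 13·t and substitute into x ≡ 0 (mod 5): 13·t ≡ 0 − 10 = -10 (mod 5).
    Reduce coefficients mod 5: 3·t ≡ 0 (mod 5).
    The inverse of 3 mod 5 is 2 (since 3·2 = 6 = 1·5 + 1), so t ≡ 2·0 = 0 ≡ 0 (mod 5).
    Then x = 10 + 13·0 = 10, valid modulo lcm(13, 5) = 65: x ≡ 10 (mod 65).
  Combine with x ≡ 2 (mod 8); new modulus lcm = 520.
    Write x = 10 + 65·t and substitute into x ≡ 2 (mod 8): 65·t ≡ 2 − 10 = -8 (mod 8).
    Reduce coefficients mod 8: 1·t ≡ 0 (mod 8).
    So t ≡ 0 (mod 8).
    Then x = 10 + 65·0 = 10, valid modulo lcm(65, 8) = 520: x ≡ 10 (mod 520).
  Combine with x ≡ 4 (mod 7); new modulus lcm = 3640.
    Write x = 10 + 520·t and substitute into x ≡ 4 (mod 7): 520·t ≡ 4 − 10 = -6 (mod 7).
    Reduce coefficients mod 7: 2·t ≡ 1 (mod 7).
    The inverse of 2 mod 7 is 4 (since 2·4 = 8 = 1·7 + 1), so t ≡ 4·1 = 4 ≡ 4 (mod 7).
    Then x = 10 + 520·4 = 2090, valid modulo lcm(520, 7) = 3640: x ≡ 2090 (mod 3640).
  Combine with x ≡ 1 (mod 9); new modulus lcm = 32760.
    Write x = 2090 + 3640·t and substitute into x ≡ 1 (mod 9): 3640·t ≡ 1 − 2090 = -2089 (mod 9).
    Reduce coefficients mod 9: 4·t ≡ 8 (mod 9).
    The inverse of 4 mod 9 is 7 (since 4·7 = 28 = 3·9 + 1), so t ≡ 7·8 = 56 ≡ 2 (mod 9).
    Then x = 2090 + 3640·2 = 9370, valid modulo lcm(3640, 9) = 32760: x ≡ 9370 (mod 32760).
Verify against each original: 9370 mod 13 = 10, 9370 mod 5 = 0, 9370 mod 8 = 2, 9370 mod 7 = 4, 9370 mod 9 = 1.

x ≡ 9370 (mod 32760).


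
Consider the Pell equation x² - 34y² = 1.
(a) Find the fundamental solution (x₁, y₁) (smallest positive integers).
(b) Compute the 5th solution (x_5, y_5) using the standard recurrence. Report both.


Step 1: Find the fundamental solution (x₁, y₁) of x² - 34y² = 1.
  Expand √34 as a continued fraction. a₀ = ⌊√34⌋ = 5; iterate m_{k+1} = d_k·a_k − m_k, d_{k+1} = (34 − m_{k+1}²)/d_k, a_{k+1} = ⌊(a₀ + m_{k+1})/d_{k+1}⌋ (starting m₀ = 0, d₀ = 1), with convergents p_k = a_k·p_{k-1} + p_{k-2}, q_k = a_k·q_{k-1} + q_{k-2} (p₋₁ = 1, q₋₁ = 0):
  k = 0: a₀ = 5; p₀/q₀ = 5/1; p₀² − 34·q₀² = 25 − 34 = -9.
  k = 1: m = 5, d = 9, a = ⌊(5 + 5)/9⌋ = 1; p/q = (1·5 + 1)/(1·1 + 0) = 6/1; p² − 34·q² = 36 − 34 = 2.
  k = 2: m = 4, d = 2, a = ⌊(5 + 4)/2⌋ = 4; p/q = (4·6 + 5)/(4·1 + 1) = 29/5; p² − 34·q² = 841 − 850 = -9.
  k = 3: m = 4, d = 9, a = ⌊(5 + 4)/9⌋ = 1; p/q = (1·29 + 6)/(1·5 + 1) = 35/6; p² − 34·q² = 1225 − 1224 = 1.
  The first convergent with p² − 34·q² = 1 gives the fundamental solution (x₁, y₁) = (35, 6).
Step 2: Apply the recurrence (x_{n+1}, y_{n+1}) = (x₁x_n + 34y₁y_n, x₁y_n + y₁x_n) repeatedly.
  From (x_1, y_1) = (35, 6): x_2 = 35·35 + 34·6·6 = 2449; y_2 = 35·6 + 6·35 = 420.
  From (x_2, y_2) = (2449, 420): x_3 = 35·2449 + 34·6·420 = 171395; y_3 = 35·420 + 6·2449 = 29394.
  From (x_3, y_3) = (171395, 29394): x_4 = 35·171395 + 34·6·29394 = 11995201; y_4 = 35·29394 + 6·171395 = 2057160.
  From (x_4, y_4) = (11995201, 2057160): x_5 = 35·11995201 + 34·6·2057160 = 839492675; y_5 = 35·2057160 + 6·11995201 = 143971806.
Step 3: Verify x_5² - 34·y_5² = 704747951378655625 - 704747951378655624 = 1 (should be 1). ✓

(x_1, y_1) = (35, 6); (x_5, y_5) = (839492675, 143971806).
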